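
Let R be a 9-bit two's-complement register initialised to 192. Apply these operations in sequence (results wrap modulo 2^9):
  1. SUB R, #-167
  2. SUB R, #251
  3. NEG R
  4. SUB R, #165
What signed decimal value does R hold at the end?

Start: R = 192 = 011000000.
R = 192 − (-167) = 359; wraps to -153 = 101100111
R = -153 − 251 = -404; wraps to 108 = 001101100
R = −(108) = -108 = 110010100
R = -108 − 165 = -273; wraps to 239 = 011101111

239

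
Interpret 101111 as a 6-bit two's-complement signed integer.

MSB is 1, so the value is negative.
Unsigned reading: 47. Subtract 2^6 = 64: 47 − 64 = -17.

-17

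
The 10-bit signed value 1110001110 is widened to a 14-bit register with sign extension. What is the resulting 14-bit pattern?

11111110001110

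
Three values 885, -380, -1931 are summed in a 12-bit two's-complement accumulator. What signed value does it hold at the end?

-1426

885 + (-380) = 505 (000111111001)
505 + (-1931) = -1426 (101001101110)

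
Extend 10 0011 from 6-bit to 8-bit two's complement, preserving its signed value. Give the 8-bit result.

11100011

MSB of 100011 is 1; replicate it into the new high bits.
11|100011 → 11100011 (still -29).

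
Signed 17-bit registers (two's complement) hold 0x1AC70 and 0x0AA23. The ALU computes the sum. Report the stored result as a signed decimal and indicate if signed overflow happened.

0x1AC70 = 11010110001110000 = -21392 (signed)
0x0AA23 = 01010101000100011 = 43555 (signed)
  11010110001110000
+ 01010101000100011
= 00101011010010011  (discard carry-out 1)
Result 00101011010010011: MSB = 0 → value 22163.
Addends have opposite signs, so signed overflow cannot occur.

22163; no overflow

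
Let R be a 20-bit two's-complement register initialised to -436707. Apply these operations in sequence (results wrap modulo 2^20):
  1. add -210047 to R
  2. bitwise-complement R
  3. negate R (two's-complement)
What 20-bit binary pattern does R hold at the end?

Start: R = -436707 = 10010101011000011101.
R = -436707 + (-210047) = -646754; wraps to 401822 = 01100010000110011110
R = NOT 01100010000110011110 = 10011101111001100001 = -401823
R = −(-401823) = 401823 = 01100010000110011111

01100010000110011111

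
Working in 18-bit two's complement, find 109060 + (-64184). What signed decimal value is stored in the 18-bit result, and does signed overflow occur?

44876; no overflow

109060 → 011010101000000100
-64184 → 110000010101001000
  011010101000000100
+ 110000010101001000
= 001010111101001100  (discard carry-out 1)
Result 001010111101001100: MSB = 0 → value 44876.
Addends have opposite signs, so signed overflow cannot occur.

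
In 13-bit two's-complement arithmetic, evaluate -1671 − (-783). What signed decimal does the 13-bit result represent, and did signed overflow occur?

-1671 → 1100101111001
-783 → 1110011110001
Subtract via negate-and-add: invert 1110011110001 + 1 = 0001100001111 (i.e. 783).
  1100101111001
+ 0001100001111
= 1110010001000
Result 1110010001000: MSB = 1 → 7304 − 8192 = -888.
Addends (after negating the subtrahend) have opposite signs, so signed overflow cannot occur.

-888; no overflow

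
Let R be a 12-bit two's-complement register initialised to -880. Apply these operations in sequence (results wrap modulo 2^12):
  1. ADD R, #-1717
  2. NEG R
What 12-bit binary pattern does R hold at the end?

101000100101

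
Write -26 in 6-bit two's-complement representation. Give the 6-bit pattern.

|-26| = 26 = 011010 in 6 bits.
Invert the bits: 100101. Add 1: 100110.
Check: 100110 reads as 38 − 64 = -26.

100110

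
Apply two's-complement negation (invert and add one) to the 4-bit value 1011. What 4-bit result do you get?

0101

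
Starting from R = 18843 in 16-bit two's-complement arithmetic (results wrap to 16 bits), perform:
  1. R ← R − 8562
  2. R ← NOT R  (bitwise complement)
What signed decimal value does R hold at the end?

-10282

Start: R = 18843 = 0100100110011011.
R = 18843 − 8562 = 10281 = 0010100000101001
R = NOT 0010100000101001 = 1101011111010110 = -10282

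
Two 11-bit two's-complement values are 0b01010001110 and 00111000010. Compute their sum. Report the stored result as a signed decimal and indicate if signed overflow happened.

-944; overflow

0b01010001110 → 01010001110 = 654 (signed)
00111000010 = 450 (signed)
  01010001110
+ 00111000010
= 10001010000
Result 10001010000: MSB = 1 → 1104 − 2048 = -944.
Both addends are non-negative but the stored result is negative: signed overflow. The true value 654 + 450 = 1104 lies outside [-1024, 1023].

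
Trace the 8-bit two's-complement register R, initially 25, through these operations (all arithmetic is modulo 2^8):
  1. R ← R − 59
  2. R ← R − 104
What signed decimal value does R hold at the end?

118

Start: R = 25 = 00011001.
R = 25 − 59 = -34 = 11011110
R = -34 − 104 = -138; wraps to 118 = 01110110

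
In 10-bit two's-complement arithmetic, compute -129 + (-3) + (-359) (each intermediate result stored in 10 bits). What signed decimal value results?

-491

-129 + (-3) = -132 (1101111100)
-132 + (-359) = -491 (1000010101)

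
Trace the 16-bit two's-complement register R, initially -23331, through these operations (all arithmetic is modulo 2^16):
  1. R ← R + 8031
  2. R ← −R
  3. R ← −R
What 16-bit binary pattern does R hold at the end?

Start: R = -23331 = 1010010011011101.
R = -23331 + 8031 = -15300 = 1100010000111100
R = −(-15300) = 15300 = 0011101111000100
R = −(15300) = -15300 = 1100010000111100

1100010000111100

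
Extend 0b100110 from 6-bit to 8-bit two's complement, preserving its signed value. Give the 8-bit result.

MSB of 100110 is 1; replicate it into the new high bits.
11|100110 → 11100110 (still -26).

11100110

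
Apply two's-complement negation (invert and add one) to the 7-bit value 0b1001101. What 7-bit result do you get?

0110011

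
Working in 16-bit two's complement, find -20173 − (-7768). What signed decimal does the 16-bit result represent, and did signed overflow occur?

-12405; no overflow

-20173 → 1011000100110011
-7768 → 1110000110101000
Subtract via negate-and-add: invert 1110000110101000 + 1 = 0001111001011000 (i.e. 7768).
  1011000100110011
+ 0001111001011000
= 1100111110001011
Result 1100111110001011: MSB = 1 → 53131 − 65536 = -12405.
Addends (after negating the subtrahend) have opposite signs, so signed overflow cannot occur.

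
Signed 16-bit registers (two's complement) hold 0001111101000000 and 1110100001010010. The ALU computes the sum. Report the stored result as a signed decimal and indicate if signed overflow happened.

0001111101000000 = 8000 (signed)
1110100001010010 = -6062 (signed)
  0001111101000000
+ 1110100001010010
= 0000011110010010  (discard carry-out 1)
Result 0000011110010010: MSB = 0 → value 1938.
Addends have opposite signs, so signed overflow cannot occur.

1938; no overflow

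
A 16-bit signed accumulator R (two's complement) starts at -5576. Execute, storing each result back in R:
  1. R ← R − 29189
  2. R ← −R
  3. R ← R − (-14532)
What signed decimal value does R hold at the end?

-16239

Start: R = -5576 = 1110101000111000.
R = -5576 − 29189 = -34765; wraps to 30771 = 0111100000110011
R = −(30771) = -30771 = 1000011111001101
R = -30771 − (-14532) = -16239 = 1100000010010001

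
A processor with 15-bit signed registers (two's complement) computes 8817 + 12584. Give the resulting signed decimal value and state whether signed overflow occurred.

-11367; overflow

8817 → 010001001110001
12584 → 011000100101000
  010001001110001
+ 011000100101000
= 101001110011001
Result 101001110011001: MSB = 1 → 21401 − 32768 = -11367.
Both addends are non-negative but the stored result is negative: signed overflow. The true value 8817 + 12584 = 21401 lies outside [-16384, 16383].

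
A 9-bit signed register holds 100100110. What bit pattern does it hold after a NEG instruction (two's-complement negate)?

011011010

Invert: 011011001. Add 1: 011011010.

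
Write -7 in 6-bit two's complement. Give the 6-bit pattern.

111001

|-7| = 7 = 000111 in 6 bits.
Invert the bits: 111000. Add 1: 111001.
Check: 111001 reads as 57 − 64 = -7.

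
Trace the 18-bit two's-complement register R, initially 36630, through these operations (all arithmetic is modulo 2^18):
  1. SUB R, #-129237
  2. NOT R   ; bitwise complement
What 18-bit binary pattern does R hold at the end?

010111100000010100

Start: R = 36630 = 001000111100010110.
R = 36630 − (-129237) = 165867; wraps to -96277 = 101000011111101011
R = NOT 101000011111101011 = 010111100000010100 = 96276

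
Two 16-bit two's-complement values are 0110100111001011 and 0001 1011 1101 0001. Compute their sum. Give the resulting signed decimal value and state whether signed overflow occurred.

0110100111001011 = 27083 (signed)
0001 1011 1101 0001 → 0001101111010001 = 7121 (signed)
  0110100111001011
+ 0001101111010001
= 1000010110011100
Result 1000010110011100: MSB = 1 → 34204 − 65536 = -31332.
Both addends are non-negative but the stored result is negative: signed overflow. The true value 27083 + 7121 = 34204 lies outside [-32768, 32767].

-31332; overflow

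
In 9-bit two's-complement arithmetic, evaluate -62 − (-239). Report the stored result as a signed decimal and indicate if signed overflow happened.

-62 → 111000010
-239 → 100010001
Subtract via negate-and-add: invert 100010001 + 1 = 011101111 (i.e. 239).
  111000010
+ 011101111
= 010110001  (discard carry-out 1)
Result 010110001: MSB = 0 → value 177.
Addends (after negating the subtrahend) have opposite signs, so signed overflow cannot occur.

177; no overflow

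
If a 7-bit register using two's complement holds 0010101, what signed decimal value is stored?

21

MSB is 0, so the value is non-negative: 0010101 = 21.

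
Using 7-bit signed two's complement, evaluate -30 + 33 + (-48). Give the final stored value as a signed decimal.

-30 + 33 = 3 (0000011)
3 + (-48) = -45 (1010011)

-45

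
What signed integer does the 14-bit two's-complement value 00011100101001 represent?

1833

MSB is 0, so the value is non-negative: 00011100101001 = 1833.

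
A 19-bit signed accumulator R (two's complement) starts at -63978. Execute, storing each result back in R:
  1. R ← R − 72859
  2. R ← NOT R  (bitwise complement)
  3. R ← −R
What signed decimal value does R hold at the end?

Start: R = -63978 = 1110000011000010110.
R = -63978 − 72859 = -136837 = 1011110100101111011
R = NOT 1011110100101111011 = 0100001011010000100 = 136836
R = −(136836) = -136836 = 1011110100101111100

-136836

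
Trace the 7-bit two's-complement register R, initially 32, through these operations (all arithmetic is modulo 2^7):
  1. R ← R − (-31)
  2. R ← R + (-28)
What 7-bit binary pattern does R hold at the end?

Start: R = 32 = 0100000.
R = 32 − (-31) = 63 = 0111111
R = 63 + (-28) = 35 = 0100011

0100011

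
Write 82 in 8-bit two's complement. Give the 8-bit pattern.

01010010

82 is non-negative, so write it directly in 8 bits: 01010010.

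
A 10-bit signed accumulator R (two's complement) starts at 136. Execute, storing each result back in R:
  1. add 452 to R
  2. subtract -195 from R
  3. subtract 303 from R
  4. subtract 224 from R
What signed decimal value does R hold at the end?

256

Start: R = 136 = 0010001000.
R = 136 + 452 = 588; wraps to -436 = 1001001100
R = -436 − (-195) = -241 = 1100001111
R = -241 − 303 = -544; wraps to 480 = 0111100000
R = 480 − 224 = 256 = 0100000000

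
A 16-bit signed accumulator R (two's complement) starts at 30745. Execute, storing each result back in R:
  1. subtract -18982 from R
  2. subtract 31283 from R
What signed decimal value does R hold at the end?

18444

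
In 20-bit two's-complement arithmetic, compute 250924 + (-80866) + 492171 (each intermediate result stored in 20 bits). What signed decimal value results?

-386347

250924 + (-80866) = 170058 (00101001100001001010)
170058 + 492171 = 662229 → wraps to -386347 (10100001101011010101)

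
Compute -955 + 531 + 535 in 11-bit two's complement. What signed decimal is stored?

-955 + 531 = -424 (11001011000)
-424 + 535 = 111 (00001101111)

111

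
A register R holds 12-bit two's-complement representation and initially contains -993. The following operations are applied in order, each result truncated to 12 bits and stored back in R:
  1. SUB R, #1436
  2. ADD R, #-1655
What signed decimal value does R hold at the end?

12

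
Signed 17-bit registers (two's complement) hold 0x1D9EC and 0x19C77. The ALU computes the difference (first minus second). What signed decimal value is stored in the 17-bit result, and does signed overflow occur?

15733; no overflow

0x1D9EC = 11101100111101100 = -9748 (signed)
0x19C77 = 11001110001110111 = -25481 (signed)
Subtract via negate-and-add: invert 11001110001110111 + 1 = 00110001110001001 (i.e. 25481).
  11101100111101100
+ 00110001110001001
= 00011110101110101  (discard carry-out 1)
Result 00011110101110101: MSB = 0 → value 15733.
Addends (after negating the subtrahend) have opposite signs, so signed overflow cannot occur.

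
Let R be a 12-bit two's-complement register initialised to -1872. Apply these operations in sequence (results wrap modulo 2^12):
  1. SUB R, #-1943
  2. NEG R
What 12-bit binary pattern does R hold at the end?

Start: R = -1872 = 100010110000.
R = -1872 − (-1943) = 71 = 000001000111
R = −(71) = -71 = 111110111001

111110111001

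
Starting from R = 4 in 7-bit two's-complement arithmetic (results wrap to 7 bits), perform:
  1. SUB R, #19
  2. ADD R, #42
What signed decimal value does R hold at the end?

27

Start: R = 4 = 0000100.
R = 4 − 19 = -15 = 1110001
R = -15 + 42 = 27 = 0011011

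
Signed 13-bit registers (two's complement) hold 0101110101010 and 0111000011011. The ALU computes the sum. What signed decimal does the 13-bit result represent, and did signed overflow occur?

-1595; overflow

0101110101010 = 2986 (signed)
0111000011011 = 3611 (signed)
  0101110101010
+ 0111000011011
= 1100111000101
Result 1100111000101: MSB = 1 → 6597 − 8192 = -1595.
Both addends are non-negative but the stored result is negative: signed overflow. The true value 2986 + 3611 = 6597 lies outside [-4096, 4095].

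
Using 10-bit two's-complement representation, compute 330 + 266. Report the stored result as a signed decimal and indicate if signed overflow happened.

-428; overflow

330 → 0101001010
266 → 0100001010
  0101001010
+ 0100001010
= 1001010100
Result 1001010100: MSB = 1 → 596 − 1024 = -428.
Both addends are non-negative but the stored result is negative: signed overflow. The true value 330 + 266 = 596 lies outside [-512, 511].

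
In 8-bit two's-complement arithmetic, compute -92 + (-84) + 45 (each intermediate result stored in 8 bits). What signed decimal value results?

-92 + (-84) = -176 → wraps to 80 (01010000)
80 + 45 = 125 (01111101)

125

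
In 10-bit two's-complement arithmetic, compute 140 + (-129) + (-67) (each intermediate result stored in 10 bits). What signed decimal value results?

140 + (-129) = 11 (0000001011)
11 + (-67) = -56 (1111001000)

-56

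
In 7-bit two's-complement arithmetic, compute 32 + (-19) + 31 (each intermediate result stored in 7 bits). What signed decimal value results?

32 + (-19) = 13 (0001101)
13 + 31 = 44 (0101100)

44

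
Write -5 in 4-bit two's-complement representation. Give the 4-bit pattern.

|-5| = 5 = 0101 in 4 bits.
Invert the bits: 1010. Add 1: 1011.

1011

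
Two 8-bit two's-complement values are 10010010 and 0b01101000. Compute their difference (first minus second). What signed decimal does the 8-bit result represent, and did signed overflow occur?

42; overflow

10010010 = -110 (signed)
0b01101000 → 01101000 = 104 (signed)
Subtract via negate-and-add: invert 01101000 + 1 = 10011000 (i.e. -104).
  10010010
+ 10011000
= 00101010  (discard carry-out 1)
Result 00101010: MSB = 0 → value 42.
Both addends (after negating the subtrahend) are negative but the stored result is non-negative: signed overflow. The true value -110 − 104 = -214 lies outside [-128, 127].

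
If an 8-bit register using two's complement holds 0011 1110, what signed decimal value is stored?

62

MSB is 0, so the value is non-negative: 00111110 = 62.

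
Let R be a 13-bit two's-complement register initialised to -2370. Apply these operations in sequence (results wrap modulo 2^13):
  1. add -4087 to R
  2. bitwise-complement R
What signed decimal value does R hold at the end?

Start: R = -2370 = 1011010111110.
R = -2370 + (-4087) = -6457; wraps to 1735 = 0011011000111
R = NOT 0011011000111 = 1100100111000 = -1736

-1736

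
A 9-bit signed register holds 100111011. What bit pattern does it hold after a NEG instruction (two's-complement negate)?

011000101

Invert: 011000100. Add 1: 011000101.
Check: 100111011 = -197, 011000101 = 197.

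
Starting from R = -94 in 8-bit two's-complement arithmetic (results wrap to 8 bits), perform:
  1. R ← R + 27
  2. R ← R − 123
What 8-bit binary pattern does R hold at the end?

01000010

Start: R = -94 = 10100010.
R = -94 + 27 = -67 = 10111101
R = -67 − 123 = -190; wraps to 66 = 01000010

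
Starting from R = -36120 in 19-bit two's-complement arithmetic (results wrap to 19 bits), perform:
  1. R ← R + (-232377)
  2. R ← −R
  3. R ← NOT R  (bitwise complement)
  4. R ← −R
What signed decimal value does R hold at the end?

-255790

Start: R = -36120 = 1110111001011101000.
R = -36120 + (-232377) = -268497; wraps to 255791 = 0111110011100101111
R = −(255791) = -255791 = 1000001100011010001
R = NOT 1000001100011010001 = 0111110011100101110 = 255790
R = −(255790) = -255790 = 1000001100011010010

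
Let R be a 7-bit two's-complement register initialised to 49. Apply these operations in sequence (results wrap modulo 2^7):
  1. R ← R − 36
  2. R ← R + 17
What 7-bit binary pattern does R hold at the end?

Start: R = 49 = 0110001.
R = 49 − 36 = 13 = 0001101
R = 13 + 17 = 30 = 0011110

0011110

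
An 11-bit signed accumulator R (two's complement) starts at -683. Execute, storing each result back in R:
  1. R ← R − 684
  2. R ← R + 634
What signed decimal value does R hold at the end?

-733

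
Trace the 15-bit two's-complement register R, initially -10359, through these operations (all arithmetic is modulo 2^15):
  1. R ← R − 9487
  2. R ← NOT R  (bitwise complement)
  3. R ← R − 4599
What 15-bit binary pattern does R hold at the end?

Start: R = -10359 = 101011110001001.
R = -10359 − 9487 = -19846; wraps to 12922 = 011001001111010
R = NOT 011001001111010 = 100110110000101 = -12923
R = -12923 − 4599 = -17522; wraps to 15246 = 011101110001110

011101110001110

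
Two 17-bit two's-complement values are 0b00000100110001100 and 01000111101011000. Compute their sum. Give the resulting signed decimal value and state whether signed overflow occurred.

39140; no overflow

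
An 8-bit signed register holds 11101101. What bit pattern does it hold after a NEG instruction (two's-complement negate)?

Invert: 00010010. Add 1: 00010011.
Check: 11101101 = -19, 00010011 = 19.

00010011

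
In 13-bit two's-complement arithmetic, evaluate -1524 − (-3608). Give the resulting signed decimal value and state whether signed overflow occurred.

-1524 → 1101000001100
-3608 → 1000111101000
Subtract via negate-and-add: invert 1000111101000 + 1 = 0111000011000 (i.e. 3608).
  1101000001100
+ 0111000011000
= 0100000100100  (discard carry-out 1)
Result 0100000100100: MSB = 0 → value 2084.
Addends (after negating the subtrahend) have opposite signs, so signed overflow cannot occur.

2084; no overflow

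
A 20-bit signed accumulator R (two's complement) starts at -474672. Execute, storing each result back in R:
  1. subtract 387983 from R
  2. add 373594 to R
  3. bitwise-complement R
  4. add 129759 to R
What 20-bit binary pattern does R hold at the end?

Start: R = -474672 = 10001100000111010000.
R = -474672 − 387983 = -862655; wraps to 185921 = 00101101011001000001
R = 185921 + 373594 = 559515; wraps to -489061 = 10001000100110011011
R = NOT 10001000100110011011 = 01110111011001100100 = 489060
R = 489060 + 129759 = 618819; wraps to -429757 = 10010111000101000011

10010111000101000011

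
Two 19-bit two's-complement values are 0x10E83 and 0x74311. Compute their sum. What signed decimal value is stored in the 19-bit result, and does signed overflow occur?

20884; no overflow

0x10E83 = 0010000111010000011 = 69251 (signed)
0x74311 = 1110100001100010001 = -48367 (signed)
  0010000111010000011
+ 1110100001100010001
= 0000101000110010100  (discard carry-out 1)
Result 0000101000110010100: MSB = 0 → value 20884.
Addends have opposite signs, so signed overflow cannot occur.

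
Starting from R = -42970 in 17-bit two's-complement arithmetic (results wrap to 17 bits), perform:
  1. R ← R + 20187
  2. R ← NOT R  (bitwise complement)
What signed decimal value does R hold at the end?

22782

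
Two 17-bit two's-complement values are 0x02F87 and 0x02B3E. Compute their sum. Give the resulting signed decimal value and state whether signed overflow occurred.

23237; no overflow

0x02F87 = 00010111110000111 = 12167 (signed)
0x02B3E = 00010101100111110 = 11070 (signed)
  00010111110000111
+ 00010101100111110
= 00101101011000101
Result 00101101011000101: MSB = 0 → value 23237.
Both addends are non-negative and so is the stored result: no signed overflow.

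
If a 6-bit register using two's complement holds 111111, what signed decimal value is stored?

-1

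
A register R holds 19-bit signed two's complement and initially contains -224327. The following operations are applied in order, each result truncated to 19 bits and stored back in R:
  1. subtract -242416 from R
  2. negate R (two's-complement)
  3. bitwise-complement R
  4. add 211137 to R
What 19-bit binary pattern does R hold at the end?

0110111111101101001

Start: R = -224327 = 1001001001110111001.
R = -224327 − (-242416) = 18089 = 0000100011010101001
R = −(18089) = -18089 = 1111011100101010111
R = NOT 1111011100101010111 = 0000100011010101000 = 18088
R = 18088 + 211137 = 229225 = 0110111111101101001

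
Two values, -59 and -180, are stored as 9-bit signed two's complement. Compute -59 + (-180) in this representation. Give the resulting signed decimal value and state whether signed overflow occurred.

-59 → 111000101
-180 → 101001100
  111000101
+ 101001100
= 100010001  (discard carry-out 1)
Result 100010001: MSB = 1 → 273 − 512 = -239.
Both addends are negative and so is the stored result: no signed overflow.

-239; no overflow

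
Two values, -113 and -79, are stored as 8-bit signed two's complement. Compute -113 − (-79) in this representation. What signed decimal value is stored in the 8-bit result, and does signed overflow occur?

-34; no overflow

-113 → 10001111
-79 → 10110001
Subtract via negate-and-add: invert 10110001 + 1 = 01001111 (i.e. 79).
  10001111
+ 01001111
= 11011110
Result 11011110: MSB = 1 → 222 − 256 = -34.
Addends (after negating the subtrahend) have opposite signs, so signed overflow cannot occur.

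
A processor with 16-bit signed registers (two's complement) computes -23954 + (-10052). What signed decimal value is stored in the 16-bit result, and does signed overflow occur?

31530; overflow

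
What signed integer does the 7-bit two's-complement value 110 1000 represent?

MSB is 1, so the value is negative.
Invert: 0010111. Add 1: 0011000 = 24. So the value is −24.

-24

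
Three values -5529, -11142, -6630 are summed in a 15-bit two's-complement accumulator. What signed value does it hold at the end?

-5529 + (-11142) = -16671 → wraps to 16097 (011111011100001)
16097 + (-6630) = 9467 (010010011111011)

9467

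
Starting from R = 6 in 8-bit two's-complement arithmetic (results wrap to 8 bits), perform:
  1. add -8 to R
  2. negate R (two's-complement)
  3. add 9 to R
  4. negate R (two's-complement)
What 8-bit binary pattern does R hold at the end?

Start: R = 6 = 00000110.
R = 6 + (-8) = -2 = 11111110
R = −(-2) = 2 = 00000010
R = 2 + 9 = 11 = 00001011
R = −(11) = -11 = 11110101

11110101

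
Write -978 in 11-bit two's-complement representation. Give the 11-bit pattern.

10000101110

|-978| = 978 = 01111010010 in 11 bits.
Invert the bits: 10000101101. Add 1: 10000101110.
Check: 10000101110 reads as 1070 − 2048 = -978.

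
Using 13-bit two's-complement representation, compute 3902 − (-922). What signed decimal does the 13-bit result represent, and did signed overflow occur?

-3368; overflow

3902 → 0111100111110
-922 → 1110001100110
Subtract via negate-and-add: invert 1110001100110 + 1 = 0001110011010 (i.e. 922).
  0111100111110
+ 0001110011010
= 1001011011000
Result 1001011011000: MSB = 1 → 4824 − 8192 = -3368.
Both addends (after negating the subtrahend) are non-negative but the stored result is negative: signed overflow. The true value 3902 − (-922) = 4824 lies outside [-4096, 4095].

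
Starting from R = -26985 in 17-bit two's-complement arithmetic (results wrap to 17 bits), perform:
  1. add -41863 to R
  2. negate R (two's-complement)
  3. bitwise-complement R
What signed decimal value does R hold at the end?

62223

Start: R = -26985 = 11001011010010111.
R = -26985 + (-41863) = -68848; wraps to 62224 = 01111001100010000
R = −(62224) = -62224 = 10000110011110000
R = NOT 10000110011110000 = 01111001100001111 = 62223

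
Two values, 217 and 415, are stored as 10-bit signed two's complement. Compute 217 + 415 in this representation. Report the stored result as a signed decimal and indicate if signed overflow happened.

-392; overflow

217 → 0011011001
415 → 0110011111
  0011011001
+ 0110011111
= 1001111000
Result 1001111000: MSB = 1 → 632 − 1024 = -392.
Both addends are non-negative but the stored result is negative: signed overflow. The true value 217 + 415 = 632 lies outside [-512, 511].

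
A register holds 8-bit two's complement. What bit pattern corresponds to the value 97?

97 is non-negative, so write it directly in 8 bits: 01100001.

01100001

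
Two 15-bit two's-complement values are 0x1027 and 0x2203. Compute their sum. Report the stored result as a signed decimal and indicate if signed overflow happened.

0x1027 = 001000000100111 = 4135 (signed)
0x2203 = 010001000000011 = 8707 (signed)
  001000000100111
+ 010001000000011
= 011001000101010
Result 011001000101010: MSB = 0 → value 12842.
Both addends are non-negative and so is the stored result: no signed overflow.

12842; no overflow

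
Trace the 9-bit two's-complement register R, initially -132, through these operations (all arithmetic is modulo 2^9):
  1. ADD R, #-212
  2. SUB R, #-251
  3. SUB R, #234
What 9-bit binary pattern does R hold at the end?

010111001

Start: R = -132 = 101111100.
R = -132 + (-212) = -344; wraps to 168 = 010101000
R = 168 − (-251) = 419; wraps to -93 = 110100011
R = -93 − 234 = -327; wraps to 185 = 010111001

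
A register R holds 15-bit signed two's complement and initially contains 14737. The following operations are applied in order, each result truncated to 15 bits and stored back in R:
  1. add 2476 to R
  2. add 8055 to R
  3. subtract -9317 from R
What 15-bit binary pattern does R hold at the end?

Start: R = 14737 = 011100110010001.
R = 14737 + 2476 = 17213; wraps to -15555 = 100001100111101
R = -15555 + 8055 = -7500 = 110001010110100
R = -7500 − (-9317) = 1817 = 000011100011001

000011100011001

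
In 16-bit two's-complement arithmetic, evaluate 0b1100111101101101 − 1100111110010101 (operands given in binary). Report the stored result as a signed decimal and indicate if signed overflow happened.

-40; no overflow

0b1100111101101101 → 1100111101101101 = -12435 (signed)
1100111110010101 = -12395 (signed)
Subtract via negate-and-add: invert 1100111110010101 + 1 = 0011000001101011 (i.e. 12395).
  1100111101101101
+ 0011000001101011
= 1111111111011000
Result 1111111111011000: MSB = 1 → 65496 − 65536 = -40.
Addends (after negating the subtrahend) have opposite signs, so signed overflow cannot occur.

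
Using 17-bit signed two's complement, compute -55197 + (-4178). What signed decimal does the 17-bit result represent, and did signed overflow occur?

-59375; no overflow

-55197 → 10010100001100011
-4178 → 11110111110101110
  10010100001100011
+ 11110111110101110
= 10001100000010001  (discard carry-out 1)
Result 10001100000010001: MSB = 1 → 71697 − 131072 = -59375.
Both addends are negative and so is the stored result: no signed overflow.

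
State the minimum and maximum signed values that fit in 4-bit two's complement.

min = -8, max = 7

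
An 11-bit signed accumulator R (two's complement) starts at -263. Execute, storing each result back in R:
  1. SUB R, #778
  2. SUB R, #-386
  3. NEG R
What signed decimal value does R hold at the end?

Start: R = -263 = 11011111001.
R = -263 − 778 = -1041; wraps to 1007 = 01111101111
R = 1007 − (-386) = 1393; wraps to -655 = 10101110001
R = −(-655) = 655 = 01010001111

655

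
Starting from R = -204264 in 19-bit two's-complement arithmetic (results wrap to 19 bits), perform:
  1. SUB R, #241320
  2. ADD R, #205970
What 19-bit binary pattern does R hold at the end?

Start: R = -204264 = 1001110001000011000.
R = -204264 − 241320 = -445584; wraps to 78704 = 0010011001101110000
R = 78704 + 205970 = 284674; wraps to -239614 = 1000101100000000010

1000101100000000010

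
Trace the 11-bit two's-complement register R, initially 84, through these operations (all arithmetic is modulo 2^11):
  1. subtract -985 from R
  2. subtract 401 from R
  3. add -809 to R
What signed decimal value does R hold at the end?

-141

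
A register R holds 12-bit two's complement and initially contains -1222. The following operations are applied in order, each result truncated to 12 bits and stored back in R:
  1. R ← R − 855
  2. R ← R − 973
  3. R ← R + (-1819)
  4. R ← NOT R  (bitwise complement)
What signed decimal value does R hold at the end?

772

Start: R = -1222 = 101100111010.
R = -1222 − 855 = -2077; wraps to 2019 = 011111100011
R = 2019 − 973 = 1046 = 010000010110
R = 1046 + (-1819) = -773 = 110011111011
R = NOT 110011111011 = 001100000100 = 772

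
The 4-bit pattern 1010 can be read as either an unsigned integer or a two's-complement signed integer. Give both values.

unsigned = 10, signed = -6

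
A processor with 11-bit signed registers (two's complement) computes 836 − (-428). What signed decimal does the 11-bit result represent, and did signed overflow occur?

-784; overflow

836 → 01101000100
-428 → 11001010100
Subtract via negate-and-add: invert 11001010100 + 1 = 00110101100 (i.e. 428).
  01101000100
+ 00110101100
= 10011110000
Result 10011110000: MSB = 1 → 1264 − 2048 = -784.
Both addends (after negating the subtrahend) are non-negative but the stored result is negative: signed overflow. The true value 836 − (-428) = 1264 lies outside [-1024, 1023].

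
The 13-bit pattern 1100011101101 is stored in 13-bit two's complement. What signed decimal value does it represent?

-1811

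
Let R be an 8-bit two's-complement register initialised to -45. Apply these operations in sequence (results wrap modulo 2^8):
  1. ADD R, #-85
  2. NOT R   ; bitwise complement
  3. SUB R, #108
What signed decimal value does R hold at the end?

Start: R = -45 = 11010011.
R = -45 + (-85) = -130; wraps to 126 = 01111110
R = NOT 01111110 = 10000001 = -127
R = -127 − 108 = -235; wraps to 21 = 00010101

21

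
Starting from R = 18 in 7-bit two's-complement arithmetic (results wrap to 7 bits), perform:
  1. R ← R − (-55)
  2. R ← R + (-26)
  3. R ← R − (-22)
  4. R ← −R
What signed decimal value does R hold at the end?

Start: R = 18 = 0010010.
R = 18 − (-55) = 73; wraps to -55 = 1001001
R = -55 + (-26) = -81; wraps to 47 = 0101111
R = 47 − (-22) = 69; wraps to -59 = 1000101
R = −(-59) = 59 = 0111011

59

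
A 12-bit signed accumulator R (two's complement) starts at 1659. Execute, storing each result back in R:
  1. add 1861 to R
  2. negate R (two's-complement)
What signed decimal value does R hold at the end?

576

Start: R = 1659 = 011001111011.
R = 1659 + 1861 = 3520; wraps to -576 = 110111000000
R = −(-576) = 576 = 001001000000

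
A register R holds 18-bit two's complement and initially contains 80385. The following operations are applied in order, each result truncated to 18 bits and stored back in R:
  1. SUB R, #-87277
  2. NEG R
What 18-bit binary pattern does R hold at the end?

Start: R = 80385 = 010011101000000001.
R = 80385 − (-87277) = 167662; wraps to -94482 = 101000111011101110
R = −(-94482) = 94482 = 010111000100010010

010111000100010010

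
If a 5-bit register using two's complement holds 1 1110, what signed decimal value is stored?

MSB is 1, so the value is negative.
Invert: 00001. Add 1: 00010 = 2. So the value is −2.

-2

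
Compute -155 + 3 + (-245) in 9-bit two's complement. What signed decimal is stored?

115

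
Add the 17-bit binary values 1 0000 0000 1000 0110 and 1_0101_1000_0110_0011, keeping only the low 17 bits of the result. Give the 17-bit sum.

00101100011101001

  10000000010000110
+ 10101100001100011
= 00101100011101001  (discard carry-out 1)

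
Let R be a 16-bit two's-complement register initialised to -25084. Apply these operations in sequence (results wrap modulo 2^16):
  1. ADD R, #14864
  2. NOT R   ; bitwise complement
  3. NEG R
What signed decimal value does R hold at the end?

-10219

Start: R = -25084 = 1001111000000100.
R = -25084 + 14864 = -10220 = 1101100000010100
R = NOT 1101100000010100 = 0010011111101011 = 10219
R = −(10219) = -10219 = 1101100000010101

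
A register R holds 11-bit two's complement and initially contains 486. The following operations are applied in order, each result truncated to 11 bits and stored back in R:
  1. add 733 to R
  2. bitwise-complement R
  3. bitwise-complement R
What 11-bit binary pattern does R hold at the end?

10011000011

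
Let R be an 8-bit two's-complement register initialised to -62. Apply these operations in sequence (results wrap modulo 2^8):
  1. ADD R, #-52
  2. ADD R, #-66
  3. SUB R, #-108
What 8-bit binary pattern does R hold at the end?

Start: R = -62 = 11000010.
R = -62 + (-52) = -114 = 10001110
R = -114 + (-66) = -180; wraps to 76 = 01001100
R = 76 − (-108) = 184; wraps to -72 = 10111000

10111000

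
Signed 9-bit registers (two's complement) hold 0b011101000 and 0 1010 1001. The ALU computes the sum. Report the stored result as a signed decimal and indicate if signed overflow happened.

0b011101000 → 011101000 = 232 (signed)
0 1010 1001 → 010101001 = 169 (signed)
  011101000
+ 010101001
= 110010001
Result 110010001: MSB = 1 → 401 − 512 = -111.
Both addends are non-negative but the stored result is negative: signed overflow. The true value 232 + 169 = 401 lies outside [-256, 255].

-111; overflow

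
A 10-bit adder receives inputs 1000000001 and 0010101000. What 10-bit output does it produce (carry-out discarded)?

1010101001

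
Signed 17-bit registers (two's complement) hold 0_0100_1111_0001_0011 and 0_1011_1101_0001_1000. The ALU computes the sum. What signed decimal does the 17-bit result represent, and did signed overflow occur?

-62421; overflow

0_0100_1111_0001_0011 → 00100111100010011 = 20243 (signed)
0_1011_1101_0001_1000 → 01011110100011000 = 48408 (signed)
  00100111100010011
+ 01011110100011000
= 10000110000101011
Result 10000110000101011: MSB = 1 → 68651 − 131072 = -62421.
Both addends are non-negative but the stored result is negative: signed overflow. The true value 20243 + 48408 = 68651 lies outside [-65536, 65535].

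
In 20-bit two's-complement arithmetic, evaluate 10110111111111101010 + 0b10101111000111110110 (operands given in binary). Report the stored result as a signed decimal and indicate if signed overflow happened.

10110111111111101010 = -294934 (signed)
0b10101111000111110110 → 10101111000111110110 = -331274 (signed)
  10110111111111101010
+ 10101111000111110110
= 01100111000111100000  (discard carry-out 1)
Result 01100111000111100000: MSB = 0 → value 422368.
Both addends are negative but the stored result is non-negative: signed overflow. The true value -294934 + (-331274) = -626208 lies outside [-524288, 524287].

422368; overflow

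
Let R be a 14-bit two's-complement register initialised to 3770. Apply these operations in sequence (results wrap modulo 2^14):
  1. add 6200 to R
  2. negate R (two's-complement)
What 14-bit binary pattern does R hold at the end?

01100100001110

Start: R = 3770 = 00111010111010.
R = 3770 + 6200 = 9970; wraps to -6414 = 10011011110010
R = −(-6414) = 6414 = 01100100001110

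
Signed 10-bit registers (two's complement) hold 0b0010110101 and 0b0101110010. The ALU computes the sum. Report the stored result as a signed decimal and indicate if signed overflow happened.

-473; overflow

0b0010110101 → 0010110101 = 181 (signed)
0b0101110010 → 0101110010 = 370 (signed)
  0010110101
+ 0101110010
= 1000100111
Result 1000100111: MSB = 1 → 551 − 1024 = -473.
Both addends are non-negative but the stored result is negative: signed overflow. The true value 181 + 370 = 551 lies outside [-512, 511].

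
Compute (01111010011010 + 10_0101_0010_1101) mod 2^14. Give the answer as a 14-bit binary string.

  01111010011010
+ 10010100101101
= 00001111000111  (discard carry-out 1)

00001111000111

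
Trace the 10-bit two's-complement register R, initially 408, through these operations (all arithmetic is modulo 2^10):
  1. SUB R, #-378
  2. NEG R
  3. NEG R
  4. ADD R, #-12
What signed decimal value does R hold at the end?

Start: R = 408 = 0110011000.
R = 408 − (-378) = 786; wraps to -238 = 1100010010
R = −(-238) = 238 = 0011101110
R = −(238) = -238 = 1100010010
R = -238 + (-12) = -250 = 1100000110

-250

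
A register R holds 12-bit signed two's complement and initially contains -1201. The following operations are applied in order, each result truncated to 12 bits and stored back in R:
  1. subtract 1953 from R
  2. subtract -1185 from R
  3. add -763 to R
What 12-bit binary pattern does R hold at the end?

010101010100

Start: R = -1201 = 101101001111.
R = -1201 − 1953 = -3154; wraps to 942 = 001110101110
R = 942 − (-1185) = 2127; wraps to -1969 = 100001001111
R = -1969 + (-763) = -2732; wraps to 1364 = 010101010100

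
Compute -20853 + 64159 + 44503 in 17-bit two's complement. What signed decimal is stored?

-20853 + 64159 = 43306 (01010100100101010)
43306 + 44503 = 87809 → wraps to -43263 (10101011100000001)

-43263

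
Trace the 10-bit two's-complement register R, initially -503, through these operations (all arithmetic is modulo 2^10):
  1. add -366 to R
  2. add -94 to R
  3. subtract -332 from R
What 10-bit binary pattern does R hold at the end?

0110001001

Start: R = -503 = 1000001001.
R = -503 + (-366) = -869; wraps to 155 = 0010011011
R = 155 + (-94) = 61 = 0000111101
R = 61 − (-332) = 393 = 0110001001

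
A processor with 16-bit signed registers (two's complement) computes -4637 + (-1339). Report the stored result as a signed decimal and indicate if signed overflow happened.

-4637 → 1110110111100011
-1339 → 1111101011000101
  1110110111100011
+ 1111101011000101
= 1110100010101000  (discard carry-out 1)
Result 1110100010101000: MSB = 1 → 59560 − 65536 = -5976.
Both addends are negative and so is the stored result: no signed overflow.

-5976; no overflow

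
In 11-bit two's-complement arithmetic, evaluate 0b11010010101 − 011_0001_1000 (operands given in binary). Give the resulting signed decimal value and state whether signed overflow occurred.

893; overflow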